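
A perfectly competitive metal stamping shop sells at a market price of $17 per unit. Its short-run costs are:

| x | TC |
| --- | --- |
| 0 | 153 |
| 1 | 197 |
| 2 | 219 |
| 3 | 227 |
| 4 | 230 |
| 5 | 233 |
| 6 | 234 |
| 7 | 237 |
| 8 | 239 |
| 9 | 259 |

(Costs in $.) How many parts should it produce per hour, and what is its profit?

x = 8; profit = -$103

Tabulate TR − TC: x=0: -153; x=1: -180; x=2: -185; x=3: -176; x=4: -162; x=5: -148; x=6: -132; x=7: -118; x=8: -103; x=9: -106.
Profit is maximized at x = 8. AVC there is 86/8 = $10.75 ≤ P, so producing beats shutting down (which would give -$153).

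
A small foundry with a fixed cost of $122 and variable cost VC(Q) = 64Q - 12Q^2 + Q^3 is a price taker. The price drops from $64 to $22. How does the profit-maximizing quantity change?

AVC = 64 - 12Q + Q^2, minimized at Q = 6 where min AVC = $28. MC = 64 - 24Q + 3Q^2.
At P = $64 ≥ min AVC, set P = MC on the rising branch: Q = 8.
At P = $22 < min AVC = $28, price no longer covers variable cost at any output, so the firm shuts down: Q = 0.

Output falls from 8 to 0 (the firm shuts down)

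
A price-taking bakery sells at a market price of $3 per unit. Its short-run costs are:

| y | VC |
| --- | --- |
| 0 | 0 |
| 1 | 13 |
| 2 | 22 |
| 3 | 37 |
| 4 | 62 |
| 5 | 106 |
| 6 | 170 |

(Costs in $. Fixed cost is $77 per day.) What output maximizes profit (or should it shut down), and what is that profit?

y = 0 (shut down); profit = -$77

Tabulate TR − TC: y=0: -77; y=1: -87; y=2: -93; y=3: -105; y=4: -127; y=5: -168; y=6: -229.
Profit is highest at y = 0. Equivalently, the lowest AVC in the table is 22/2 ≈ $11 at y = 2, and P = $3 falls below it — price never covers variable cost, so the firm shuts down and loses only its fixed cost.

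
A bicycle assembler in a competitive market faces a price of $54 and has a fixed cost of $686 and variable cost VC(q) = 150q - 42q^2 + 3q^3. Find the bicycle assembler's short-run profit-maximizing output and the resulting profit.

AVC = 150 - 42q + 3q^2 has its minimum $3 at q = 7; price $54 clears that bar, so the firm operates.
With MC = 150 - 84q + 9q^2, P = MC on the upward-sloping part at q* = 8.
TR = 54·8 = 432. TC = 686 + 48 = 734. Profit = 432 − 734 = -$302.
By producing, the firm covers all variable cost plus $384 of fixed cost; shutting down would lose the full $686.

Profit = -$302 at q = 8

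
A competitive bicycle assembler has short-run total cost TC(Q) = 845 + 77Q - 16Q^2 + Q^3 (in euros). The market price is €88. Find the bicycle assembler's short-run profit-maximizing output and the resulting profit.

AVC = 77 - 16Q + Q^2 has its minimum €13 at Q = 8; price €88 clears that bar, so the firm operates.
With MC = 77 - 32Q + 3Q^2, P = MC on the upward-sloping part at Q* = 11.
TR = 88·11 = 968. TC = 845 + 242 = 1087. Profit = 968 − 1087 = -€119.
Shutting down would mean losing the fixed cost of €845, so operating at a loss of €119 is better by €726.

Profit = -€119 at Q = 11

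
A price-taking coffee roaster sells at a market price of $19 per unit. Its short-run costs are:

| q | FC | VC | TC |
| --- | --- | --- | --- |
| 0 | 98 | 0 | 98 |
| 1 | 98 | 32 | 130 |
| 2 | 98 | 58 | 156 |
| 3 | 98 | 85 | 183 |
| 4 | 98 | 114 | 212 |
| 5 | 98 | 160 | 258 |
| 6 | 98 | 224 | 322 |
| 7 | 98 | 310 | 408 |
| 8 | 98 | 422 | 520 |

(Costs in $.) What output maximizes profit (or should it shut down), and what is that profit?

q = 0 (shut down); profit = -$98

Tabulate TR − TC: q=0: -98; q=1: -111; q=2: -118; q=3: -126; q=4: -136; q=5: -163; q=6: -208; q=7: -275; q=8: -368.
Profit is highest at q = 0. Equivalently, the lowest AVC in the table is 85/3 ≈ $28.33 at q = 3, and P = $19 falls below it — price never covers variable cost, so the firm shuts down and loses only its fixed cost.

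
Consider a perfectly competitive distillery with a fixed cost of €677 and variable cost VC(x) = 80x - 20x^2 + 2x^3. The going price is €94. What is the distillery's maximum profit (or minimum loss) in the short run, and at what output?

Profit = -€285 at x = 7

AVC = 80 - 20x + 2x^2 has its minimum €30 at x = 5; price €94 clears that bar, so the firm operates.
With MC = 80 - 40x + 6x^2, P = MC on the upward-sloping part at x* = 7.
TR = 94·7 = 658. TC = 677 + 266 = 943. Profit = 658 − 943 = -€285.
That loss of €285 beats the €677 the firm would lose by shutting down; producing recovers €392 of fixed cost.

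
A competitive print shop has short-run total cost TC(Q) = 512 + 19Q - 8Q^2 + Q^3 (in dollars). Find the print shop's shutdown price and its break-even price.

Shutdown price = $3; break-even price = $83

Shutdown price = min AVC. AVC = 19 - 8Q + Q^2, with vertex at Q = 4 and minimum $3.
ATC = 512/Q + 19 - 8Q + Q^2. Setting dATC/dQ = −512/Q^2 − 8 + 2Q = 0 gives Q = 8 (since 2·8^3 − 8·8^2 = 512).
min ATC = 512/8 + 19 − 8·8 + 8^2 = $83. That is the break-even price.
Between these two prices the firm operates at a loss; above $83 it earns a profit.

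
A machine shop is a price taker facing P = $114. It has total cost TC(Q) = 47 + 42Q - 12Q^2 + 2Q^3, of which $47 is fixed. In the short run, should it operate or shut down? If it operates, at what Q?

Strip out fixed cost: VC = 42Q - 12Q^2 + 2Q^3. Then AVC = 42 - 12Q + 2Q^2 and MC = 42 - 24Q + 6Q^2.
AVC hits its minimum where MC = AVC, at Q = 3, giving min AVC = 42 - 12·3 + 2·3^2 = $24.
Since P = $114 ≥ min AVC = $24, price covers variable cost and the firm should produce.
Solving P = MC: -72 - 24Q + 6Q^2 = 0 ⇒ Q = -2 or 6. On the upward-sloping branch, Q* = 6.
Check: AVC at Q = 6 is $42 ≤ P, so revenue covers variable cost.
Profit = P·Q − TC = 114·6 − 299 = $385.

Produce at Q = 6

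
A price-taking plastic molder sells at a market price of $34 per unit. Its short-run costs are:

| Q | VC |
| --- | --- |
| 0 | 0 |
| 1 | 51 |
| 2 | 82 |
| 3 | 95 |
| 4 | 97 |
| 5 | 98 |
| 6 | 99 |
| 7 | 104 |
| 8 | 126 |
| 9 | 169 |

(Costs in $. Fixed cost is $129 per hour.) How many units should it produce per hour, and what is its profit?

Compute π = P·Q − TC at each output: Q=0: -129; Q=1: -146; Q=2: -143; Q=3: -122; Q=4: -90; Q=5: -57; Q=6: -24; Q=7: 5; Q=8: 17; Q=9: 8.
Profit is maximized at Q = 8. AVC there is 126/8 = $15.75 ≤ P, so producing beats shutting down (which would give -$129).

Q = 8; profit = $17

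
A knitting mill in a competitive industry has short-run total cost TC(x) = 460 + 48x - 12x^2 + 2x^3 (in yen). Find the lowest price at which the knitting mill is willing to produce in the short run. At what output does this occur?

The firm shuts down when price falls below the minimum of average variable cost. AVC = VC/x = 48 - 12x + 2x^2.
At the minimum of AVC, MC = AVC. MC = 48 - 24x + 6x^2; setting MC = AVC gives 4x^2 - 12x = 0, so x = 3. min AVC = 30.
So the shutdown price is ¥30.

¥30 per unit, at x = 3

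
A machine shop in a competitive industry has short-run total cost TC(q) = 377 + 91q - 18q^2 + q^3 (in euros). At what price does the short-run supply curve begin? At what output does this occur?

The firm shuts down when price falls below the minimum of average variable cost. AVC = VC/q = 91 - 18q + q^2.
dAVC/dq = -18 + 2q = 0 gives q = 9. min AVC = 91 - 18·9 + 9^2 = 10.
The firm shuts down for any P below €10.

€10 per unit, at q = 9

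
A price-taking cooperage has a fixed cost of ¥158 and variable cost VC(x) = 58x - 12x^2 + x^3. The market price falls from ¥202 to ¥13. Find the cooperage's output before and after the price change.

MC = 58 - 24x + 3x^2; the shutdown threshold is min AVC = ¥22 (at x = 6).
With P = ¥202 above the shutdown price, P = MC gives x = 12.
At P = ¥13 < min AVC = ¥22, price no longer covers variable cost at any output, so the firm shuts down: x = 0.

Output falls from 12 to 0 (the firm shuts down)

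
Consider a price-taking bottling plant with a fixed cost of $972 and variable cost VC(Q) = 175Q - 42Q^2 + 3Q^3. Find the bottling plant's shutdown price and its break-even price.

AVC = 175 - 42Q + 3Q^2; minimized at Q = 7, giving min AVC = $28. That is the shutdown price.
ATC = 972/Q + 175 - 42Q + 3Q^2. Setting dATC/dQ = −972/Q^2 − 42 + 6Q = 0 gives Q = 9 (since 6·9^3 − 42·9^2 = 972).
min ATC = 972/9 + 175 − 42·9 + 3·9^2 = $148. That is the break-even price.
For $28 ≤ P < $148 the firm produces at a loss; below $28 it shuts down.

Shutdown price = $28; break-even price = $148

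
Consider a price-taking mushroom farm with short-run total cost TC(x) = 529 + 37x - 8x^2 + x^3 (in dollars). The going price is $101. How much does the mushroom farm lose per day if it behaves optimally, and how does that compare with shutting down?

AVC = 37 - 8x + x^2 has its minimum $21 at x = 4; price $101 clears that bar, so the firm operates.
MC = 37 - 16x + 3x^2. Setting P = MC and taking the root on the rising branch gives x* = 8.
TR = 101·8 = 808. TC = 529 + 296 = 825. Profit = 808 − 825 = -$17.
By producing, the firm covers all variable cost plus $512 of fixed cost; shutting down would lose the full $529.

Profit = -$17 at x = 8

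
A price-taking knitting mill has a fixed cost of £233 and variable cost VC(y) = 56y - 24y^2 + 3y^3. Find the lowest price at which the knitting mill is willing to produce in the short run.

The firm shuts down when price falls below the minimum of average variable cost. AVC = VC/y = 56 - 24y + 3y^2.
At the minimum of AVC, MC = AVC. MC = 56 - 48y + 9y^2; setting MC = AVC gives 6y^2 - 24y = 0, so y = 4. min AVC = 8.
The firm shuts down for any P below £8.

£8 per unit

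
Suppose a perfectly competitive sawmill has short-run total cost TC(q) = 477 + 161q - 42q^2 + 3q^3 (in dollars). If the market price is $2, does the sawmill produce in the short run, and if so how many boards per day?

Shut down

Strip out fixed cost: VC = 161q - 42q^2 + 3q^3. Then AVC = 161 - 42q + 3q^2 and MC = 161 - 84q + 9q^2.
AVC is minimized where dAVC/dq = -42 + 6q = 0, at q = 7; min AVC = 161 - 42·7 + 3·7^2 = $14.
Since P = $2 < min AVC = $14, price fails to cover variable cost at any output.
Shutting down limits the loss to fixed cost, $477.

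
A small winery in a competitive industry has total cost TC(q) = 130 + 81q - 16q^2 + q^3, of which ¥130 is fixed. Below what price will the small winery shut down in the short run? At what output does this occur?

The shutdown price is the minimum of AVC. VC = 81q - 16q^2 + q^3, so AVC = 81 - 16q + q^2.
At the minimum of AVC, MC = AVC. MC = 81 - 32q + 3q^2; setting MC = AVC gives 2q^2 - 16q = 0, so q = 8. min AVC = 17.
The firm shuts down for any P below ¥17.

¥17 per unit, at q = 8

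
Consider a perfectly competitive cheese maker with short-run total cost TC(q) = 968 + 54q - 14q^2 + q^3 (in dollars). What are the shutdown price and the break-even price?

Shutdown price = min AVC. AVC = 54 - 14q + q^2, with vertex at q = 7 and minimum $5.
ATC = 968/q + 54 - 14q + q^2. Setting dATC/dq = −968/q^2 − 14 + 2q = 0 gives q = 11 (since 2·11^3 − 14·11^2 = 968).
min ATC = 968/11 + 54 − 14·11 + 11^2 = $109. That is the break-even price.
For $5 ≤ P < $109 the firm produces at a loss; below $5 it shuts down.

Shutdown price = $5; break-even price = $109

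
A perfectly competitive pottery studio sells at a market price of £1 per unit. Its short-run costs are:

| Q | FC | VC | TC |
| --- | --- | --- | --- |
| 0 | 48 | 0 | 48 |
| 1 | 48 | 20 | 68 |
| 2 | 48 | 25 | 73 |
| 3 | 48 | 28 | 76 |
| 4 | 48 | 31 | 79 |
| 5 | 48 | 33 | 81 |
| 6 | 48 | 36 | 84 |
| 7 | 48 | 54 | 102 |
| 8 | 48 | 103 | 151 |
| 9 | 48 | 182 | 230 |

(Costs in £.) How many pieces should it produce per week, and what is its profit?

Tabulate TR − TC: Q=0: -48; Q=1: -67; Q=2: -71; Q=3: -73; Q=4: -75; Q=5: -76; Q=6: -78; Q=7: -95; Q=8: -143; Q=9: -221.
Profit is highest at Q = 0. Equivalently, the lowest AVC in the table is 36/6 ≈ £6 at Q = 6, and P = £1 falls below it — price never covers variable cost, so the firm shuts down and loses only its fixed cost.

Q = 0 (shut down); profit = -£48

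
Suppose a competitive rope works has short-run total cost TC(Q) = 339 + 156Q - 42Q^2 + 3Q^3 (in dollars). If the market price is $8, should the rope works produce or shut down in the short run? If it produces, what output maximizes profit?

Shut down

Strip out fixed cost: VC = 156Q - 42Q^2 + 3Q^3. Then AVC = 156 - 42Q + 3Q^2 and MC = 156 - 84Q + 9Q^2.
AVC hits its minimum where MC = AVC, at Q = 7, giving min AVC = 156 - 42·7 + 3·7^2 = $9.
P = $8 lies below min AVC = $9; no output level covers variable cost.
Best response: produce nothing and absorb the $339 fixed cost.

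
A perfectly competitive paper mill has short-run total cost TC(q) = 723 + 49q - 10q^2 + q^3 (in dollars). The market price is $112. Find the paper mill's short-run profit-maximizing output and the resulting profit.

Profit = -$75 at q = 9

AVC = 49 - 10q + q^2; min AVC = $24 at q = 5. Since P = $112 ≥ min AVC, the firm produces.
MC = 49 - 20q + 3q^2. Setting P = MC and taking the root on the rising branch gives q* = 9.
TR = 112·9 = 1008. TC = 723 + 360 = 1083. Profit = 1008 − 1083 = -$75.
By producing, the firm covers all variable cost plus $648 of fixed cost; shutting down would lose the full $723.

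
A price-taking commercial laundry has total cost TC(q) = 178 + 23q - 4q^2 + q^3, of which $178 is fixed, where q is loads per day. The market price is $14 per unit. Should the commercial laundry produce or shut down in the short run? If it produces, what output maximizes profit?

Shut down

Variable cost is VC = 23q - 4q^2 + q^3, so AVC = VC/q = 23 - 4q + q^2 and MC = dTC/dq = 23 - 8q + 3q^2.
The AVC parabola has its vertex at q = 4/2 = 2, where AVC = 23 - 4·2 + 2^2 = $19.
With P < min AVC ($14 < $19), every unit sold adds to the loss.
Best response: produce nothing and absorb the $178 fixed cost.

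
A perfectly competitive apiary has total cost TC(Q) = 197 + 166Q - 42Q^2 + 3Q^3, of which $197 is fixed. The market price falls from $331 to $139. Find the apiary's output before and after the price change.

Output falls from 11 to 9

AVC = 166 - 42Q + 3Q^2, minimized at Q = 7 where min AVC = $19. MC = 166 - 84Q + 9Q^2.
With P = $331 above the shutdown price, P = MC gives Q = 11.
At P = $139 ≥ min AVC, set P = MC: Q = 9. The firm stays open but cuts output.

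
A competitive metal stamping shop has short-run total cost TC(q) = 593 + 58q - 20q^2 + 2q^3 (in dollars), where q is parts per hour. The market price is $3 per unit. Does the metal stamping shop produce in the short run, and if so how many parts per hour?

Shut down

From TC, MC = TC'(q) = 58 - 40q + 6q^2 and AVC = VC/q = 58 - 20q + 2q^2.
AVC hits its minimum where MC = AVC, at q = 5, giving min AVC = 58 - 20·5 + 2·5^2 = $8.
Since P = $3 < min AVC = $8, price fails to cover variable cost at any output.
Best response: produce nothing and absorb the $593 fixed cost.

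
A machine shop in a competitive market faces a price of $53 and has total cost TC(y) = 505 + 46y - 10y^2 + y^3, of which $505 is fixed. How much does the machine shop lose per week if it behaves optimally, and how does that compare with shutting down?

Profit = -$309 at y = 7

AVC = 46 - 10y + y^2; min AVC = $21 at y = 5. Since P = $53 ≥ min AVC, the firm produces.
With MC = 46 - 20y + 3y^2, P = MC on the upward-sloping part at y* = 7.
TR = 53·7 = 371. TC = 505 + 175 = 680. Profit = 371 − 680 = -$309.
Shutting down would mean losing the fixed cost of $505, so operating at a loss of $309 is better by $196.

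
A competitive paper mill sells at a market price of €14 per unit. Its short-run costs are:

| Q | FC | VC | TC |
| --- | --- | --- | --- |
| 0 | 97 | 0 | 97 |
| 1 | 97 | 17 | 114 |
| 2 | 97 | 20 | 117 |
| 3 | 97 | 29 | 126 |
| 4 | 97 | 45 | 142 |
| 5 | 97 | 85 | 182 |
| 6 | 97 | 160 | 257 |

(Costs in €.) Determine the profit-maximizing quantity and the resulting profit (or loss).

Tabulate TR − TC: Q=0: -97; Q=1: -100; Q=2: -89; Q=3: -84; Q=4: -86; Q=5: -112; Q=6: -173.
Profit is maximized at Q = 3. AVC there is 29/3 = €9.67 ≤ P, so producing beats shutting down (which would give -€97).

Q = 3; profit = -€84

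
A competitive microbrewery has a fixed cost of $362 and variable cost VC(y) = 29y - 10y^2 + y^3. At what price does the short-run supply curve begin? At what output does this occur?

$4 per unit, at y = 5

The shutdown price is the minimum of AVC. VC = 29y - 10y^2 + y^3, so AVC = 29 - 10y + y^2.
At the minimum of AVC, MC = AVC. MC = 29 - 20y + 3y^2; setting MC = AVC gives 2y^2 - 10y = 0, so y = 5. min AVC = 4.
So the shutdown price is $4.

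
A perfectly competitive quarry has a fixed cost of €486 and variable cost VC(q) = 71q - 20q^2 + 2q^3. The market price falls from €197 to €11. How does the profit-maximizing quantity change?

MC = 71 - 40q + 6q^2; the shutdown threshold is min AVC = €21 (at q = 5).
With P = €197 above the shutdown price, P = MC gives q = 9.
At P = €11 < min AVC = €21, price no longer covers variable cost at any output, so the firm shuts down: q = 0.

Output falls from 9 to 0 (the firm shuts down)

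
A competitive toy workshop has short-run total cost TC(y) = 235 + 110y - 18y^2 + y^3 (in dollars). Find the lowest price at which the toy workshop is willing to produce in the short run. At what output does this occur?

The firm shuts down when price falls below the minimum of average variable cost. AVC = VC/y = 110 - 18y + y^2.
dAVC/dy = -18 + 2y = 0 gives y = 9. min AVC = 110 - 18·9 + 9^2 = 29.
So the shutdown price is $29.

$29 per unit, at y = 9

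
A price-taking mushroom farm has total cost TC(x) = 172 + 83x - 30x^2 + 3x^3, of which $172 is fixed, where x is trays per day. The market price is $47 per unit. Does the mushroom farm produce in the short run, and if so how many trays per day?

Variable cost is VC = 83x - 30x^2 + 3x^3, so AVC = VC/x = 83 - 30x + 3x^2 and MC = dTC/dx = 83 - 60x + 9x^2.
AVC is minimized where dAVC/dx = -30 + 6x = 0, at x = 5; min AVC = 83 - 30·5 + 3·5^2 = $8.
Because $47 ≥ $8, revenue can cover variable cost; the firm operates.
Solving P = MC: 36 - 60x + 9x^2 = 0 ⇒ x = 2/3 or 6. On the upward-sloping branch, x* = 6.
Check: AVC at x = 6 is $11 ≤ P, so revenue covers variable cost.
Profit = P·x − TC = 47·6 − 238 = $44.

Produce at x = 6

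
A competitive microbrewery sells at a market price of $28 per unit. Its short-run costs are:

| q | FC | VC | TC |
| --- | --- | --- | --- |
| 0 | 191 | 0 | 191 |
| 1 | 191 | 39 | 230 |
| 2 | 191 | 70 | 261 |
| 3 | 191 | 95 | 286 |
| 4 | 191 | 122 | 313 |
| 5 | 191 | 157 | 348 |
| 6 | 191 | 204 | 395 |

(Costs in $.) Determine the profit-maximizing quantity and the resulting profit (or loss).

Profit at each row (π = 28q − TC): q=0: -191; q=1: -202; q=2: -205; q=3: -202; q=4: -201; q=5: -208; q=6: -227.
Profit is highest at q = 0. Equivalently, the lowest AVC in the table is 122/4 ≈ $30.50 at q = 4, and P = $28 falls below it — price never covers variable cost, so the firm shuts down and loses only its fixed cost.

q = 0 (shut down); profit = -$191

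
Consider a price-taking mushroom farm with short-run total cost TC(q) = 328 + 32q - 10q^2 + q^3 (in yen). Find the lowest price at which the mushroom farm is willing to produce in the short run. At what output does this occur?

¥7 per unit, at q = 5

The firm shuts down when price falls below the minimum of average variable cost. AVC = VC/q = 32 - 10q + q^2.
dAVC/dq = -10 + 2q = 0 gives q = 5. min AVC = 32 - 10·5 + 5^2 = 7.
The firm shuts down for any P below ¥7.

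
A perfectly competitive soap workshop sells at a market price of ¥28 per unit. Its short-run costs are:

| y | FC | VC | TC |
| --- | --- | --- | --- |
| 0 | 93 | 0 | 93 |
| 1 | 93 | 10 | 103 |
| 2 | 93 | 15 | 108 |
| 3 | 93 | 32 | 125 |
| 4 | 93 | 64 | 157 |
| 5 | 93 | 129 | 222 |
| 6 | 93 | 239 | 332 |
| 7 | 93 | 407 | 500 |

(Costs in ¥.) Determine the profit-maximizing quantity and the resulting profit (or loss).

Profit at each row (π = 28y − TC): y=0: -93; y=1: -75; y=2: -52; y=3: -41; y=4: -45; y=5: -82; y=6: -164; y=7: -304.
Profit is maximized at y = 3. AVC there is 32/3 = ¥10.67 ≤ P, so producing beats shutting down (which would give -¥93).

y = 3; profit = -¥41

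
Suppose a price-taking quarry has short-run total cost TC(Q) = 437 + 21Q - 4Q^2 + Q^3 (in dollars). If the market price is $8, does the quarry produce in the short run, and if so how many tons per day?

From TC, MC = TC'(Q) = 21 - 8Q + 3Q^2 and AVC = VC/Q = 21 - 4Q + Q^2.
AVC hits its minimum where MC = AVC, at Q = 2, giving min AVC = 21 - 4·2 + 2^2 = $17.
Since P = $8 < min AVC = $17, price fails to cover variable cost at any output.
Best response: produce nothing and absorb the $437 fixed cost.

Shut down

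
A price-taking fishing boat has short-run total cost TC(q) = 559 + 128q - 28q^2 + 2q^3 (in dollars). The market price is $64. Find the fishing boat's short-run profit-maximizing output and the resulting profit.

AVC = 128 - 28q + 2q^2; min AVC = $30 at q = 7. Since P = $64 ≥ min AVC, the firm produces.
MC = 128 - 56q + 6q^2. Setting P = MC and taking the root on the rising branch gives q* = 8.
TR = 64·8 = 512. TC = 559 + 256 = 815. Profit = 512 − 815 = -$303.
Shutting down would mean losing the fixed cost of $559, so operating at a loss of $303 is better by $256.

Profit = -$303 at q = 8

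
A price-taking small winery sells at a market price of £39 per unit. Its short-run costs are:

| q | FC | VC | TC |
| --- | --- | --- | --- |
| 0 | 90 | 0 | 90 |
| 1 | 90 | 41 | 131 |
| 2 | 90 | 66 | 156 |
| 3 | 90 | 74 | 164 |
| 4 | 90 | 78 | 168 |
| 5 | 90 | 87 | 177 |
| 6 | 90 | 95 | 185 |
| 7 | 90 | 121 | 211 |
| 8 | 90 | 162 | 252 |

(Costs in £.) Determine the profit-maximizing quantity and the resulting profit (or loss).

Tabulate TR − TC: q=0: -90; q=1: -92; q=2: -78; q=3: -47; q=4: -12; q=5: 18; q=6: 49; q=7: 62; q=8: 60.
Profit is maximized at q = 7. AVC there is 121/7 = £17.29 ≤ P, so producing beats shutting down (which would give -£90).

q = 7; profit = £62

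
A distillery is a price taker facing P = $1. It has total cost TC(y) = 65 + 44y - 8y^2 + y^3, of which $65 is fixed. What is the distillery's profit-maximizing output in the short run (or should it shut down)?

From TC, MC = TC'(y) = 44 - 16y + 3y^2 and AVC = VC/y = 44 - 8y + y^2.
AVC hits its minimum where MC = AVC, at y = 4, giving min AVC = 44 - 8·4 + 4^2 = $28.
Since P = $1 < min AVC = $28, price fails to cover variable cost at any output.
Best response: produce nothing and absorb the $65 fixed cost.

Shut down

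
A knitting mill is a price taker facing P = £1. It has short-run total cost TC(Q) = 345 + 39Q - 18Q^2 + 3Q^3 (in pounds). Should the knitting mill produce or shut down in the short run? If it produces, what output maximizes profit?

Shut down

Strip out fixed cost: VC = 39Q - 18Q^2 + 3Q^3. Then AVC = 39 - 18Q + 3Q^2 and MC = 39 - 36Q + 9Q^2.
AVC is minimized where dAVC/dQ = -18 + 6Q = 0, at Q = 3; min AVC = 39 - 18·3 + 3·3^2 = £12.
P = £1 lies below min AVC = £12; no output level covers variable cost.
Best response: produce nothing and absorb the £345 fixed cost.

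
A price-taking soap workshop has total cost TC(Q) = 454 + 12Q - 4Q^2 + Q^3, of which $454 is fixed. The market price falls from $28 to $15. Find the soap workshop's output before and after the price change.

Output falls from 4 to 3

AVC = 12 - 4Q + Q^2, minimized at Q = 2 where min AVC = $8. MC = 12 - 8Q + 3Q^2.
With P = $28 above the shutdown price, P = MC gives Q = 4.
At P = $15 ≥ min AVC, set P = MC: Q = 3. The firm stays open but cuts output.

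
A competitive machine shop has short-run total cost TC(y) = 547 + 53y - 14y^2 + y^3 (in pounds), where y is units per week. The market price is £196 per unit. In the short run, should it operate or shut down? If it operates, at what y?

Produce at y = 13

Variable cost is VC = 53y - 14y^2 + y^3, so AVC = VC/y = 53 - 14y + y^2 and MC = dTC/dy = 53 - 28y + 3y^2.
The AVC parabola has its vertex at y = 14/2 = 7, where AVC = 53 - 14·7 + 7^2 = £4.
Since P = £196 ≥ min AVC = £4, price covers variable cost and the firm should produce.
P = MC gives -143 - 28y + 3y^2 = 0, with roots -11/3 and 13. Take the larger (rising MC): y* = 13.
Check: AVC at y = 13 is £40 ≤ P, so revenue covers variable cost.
Profit = P·y − TC = 196·13 − 1067 = £1481.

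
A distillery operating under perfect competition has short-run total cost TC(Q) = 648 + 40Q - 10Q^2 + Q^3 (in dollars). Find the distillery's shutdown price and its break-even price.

Shutdown price = $15; break-even price = $103

Shutdown price = min AVC. AVC = 40 - 10Q + Q^2, with vertex at Q = 5 and minimum $15.
ATC = 648/Q + 40 - 10Q + Q^2. Setting dATC/dQ = −648/Q^2 − 10 + 2Q = 0 gives Q = 9 (since 2·9^3 − 10·9^2 = 648).
min ATC = 648/9 + 40 − 10·9 + 9^2 = $103. That is the break-even price.
Between these two prices the firm operates at a loss; above $103 it earns a profit.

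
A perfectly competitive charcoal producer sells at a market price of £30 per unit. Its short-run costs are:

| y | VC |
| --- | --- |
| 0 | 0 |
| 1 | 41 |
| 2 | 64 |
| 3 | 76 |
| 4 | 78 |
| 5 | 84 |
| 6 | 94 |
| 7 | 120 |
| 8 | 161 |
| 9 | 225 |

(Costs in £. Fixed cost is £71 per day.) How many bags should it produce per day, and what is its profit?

y = 7; profit = £19

Compute π = P·y − TC at each output: y=0: -71; y=1: -82; y=2: -75; y=3: -57; y=4: -29; y=5: -5; y=6: 15; y=7: 19; y=8: 8; y=9: -26.
Profit is maximized at y = 7. AVC there is 120/7 = £17.14 ≤ P, so producing beats shutting down (which would give -£71).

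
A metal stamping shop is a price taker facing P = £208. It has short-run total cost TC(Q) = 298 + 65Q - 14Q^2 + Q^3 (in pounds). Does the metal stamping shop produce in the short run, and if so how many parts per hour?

Produce at Q = 13

From TC, MC = TC'(Q) = 65 - 28Q + 3Q^2 and AVC = VC/Q = 65 - 14Q + Q^2.
AVC hits its minimum where MC = AVC, at Q = 7, giving min AVC = 65 - 14·7 + 7^2 = £16.
P = £208 exceeds min AVC = £16, so the firm stays open.
P = MC gives -143 - 28Q + 3Q^2 = 0, with roots -11/3 and 13. Take the larger (rising MC): Q* = 13.
Check: AVC at Q = 13 is £52 ≤ P, so revenue covers variable cost.
Profit = P·Q − TC = 208·13 − 974 = £1730.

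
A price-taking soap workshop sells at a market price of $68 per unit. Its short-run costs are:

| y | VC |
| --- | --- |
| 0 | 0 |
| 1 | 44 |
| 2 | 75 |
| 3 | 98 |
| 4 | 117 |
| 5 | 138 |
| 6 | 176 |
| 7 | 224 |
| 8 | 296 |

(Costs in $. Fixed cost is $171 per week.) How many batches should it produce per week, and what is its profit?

y = 7; profit = $81

Profit at each row (π = 68y − TC): y=0: -171; y=1: -147; y=2: -110; y=3: -65; y=4: -16; y=5: 31; y=6: 61; y=7: 81; y=8: 77.
Profit is maximized at y = 7. AVC there is 224/7 = $32 ≤ P, so producing beats shutting down (which would give -$171).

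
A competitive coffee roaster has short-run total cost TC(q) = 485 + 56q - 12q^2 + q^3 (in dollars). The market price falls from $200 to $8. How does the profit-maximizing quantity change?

Output falls from 12 to 0 (the firm shuts down)

AVC = 56 - 12q + q^2, minimized at q = 6 where min AVC = $20. MC = 56 - 24q + 3q^2.
With P = $200 above the shutdown price, P = MC gives q = 12.
At P = $8 < min AVC = $20, price no longer covers variable cost at any output, so the firm shuts down: q = 0.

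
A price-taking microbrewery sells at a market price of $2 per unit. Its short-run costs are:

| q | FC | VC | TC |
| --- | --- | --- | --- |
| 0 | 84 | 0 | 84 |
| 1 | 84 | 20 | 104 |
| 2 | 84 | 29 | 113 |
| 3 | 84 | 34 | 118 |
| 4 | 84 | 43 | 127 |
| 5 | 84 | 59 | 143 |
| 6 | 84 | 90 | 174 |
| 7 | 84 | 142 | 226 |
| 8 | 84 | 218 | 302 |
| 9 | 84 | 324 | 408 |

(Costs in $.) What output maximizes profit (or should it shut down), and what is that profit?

Compute π = P·q − TC at each output: q=0: -84; q=1: -102; q=2: -109; q=3: -112; q=4: -119; q=5: -133; q=6: -162; q=7: -212; q=8: -286; q=9: -390.
Profit is highest at q = 0. Equivalently, the lowest AVC in the table is 43/4 ≈ $10.75 at q = 4, and P = $2 falls below it — price never covers variable cost, so the firm shuts down and loses only its fixed cost.

q = 0 (shut down); profit = -$84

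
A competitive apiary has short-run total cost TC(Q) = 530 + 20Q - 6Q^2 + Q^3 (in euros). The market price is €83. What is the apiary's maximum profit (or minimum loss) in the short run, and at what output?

Profit = -€138 at Q = 7

AVC = 20 - 6Q + Q^2 has its minimum €11 at Q = 3; price €83 clears that bar, so the firm operates.
With MC = 20 - 12Q + 3Q^2, P = MC on the upward-sloping part at Q* = 7.
TR = 83·7 = 581. TC = 530 + 189 = 719. Profit = 581 − 719 = -€138.
Shutting down would mean losing the fixed cost of €530, so operating at a loss of €138 is better by €392.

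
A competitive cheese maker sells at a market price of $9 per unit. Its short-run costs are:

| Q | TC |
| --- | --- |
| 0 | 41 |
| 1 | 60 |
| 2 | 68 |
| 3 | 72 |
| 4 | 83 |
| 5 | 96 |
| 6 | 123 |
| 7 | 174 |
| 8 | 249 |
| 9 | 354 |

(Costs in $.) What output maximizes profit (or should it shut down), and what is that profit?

Tabulate TR − TC: Q=0: -41; Q=1: -51; Q=2: -50; Q=3: -45; Q=4: -47; Q=5: -51; Q=6: -69; Q=7: -111; Q=8: -177; Q=9: -273.
Profit is highest at Q = 0. Equivalently, the lowest AVC in the table is 31/3 ≈ $10.33 at Q = 3, and P = $9 falls below it — price never covers variable cost, so the firm shuts down and loses only its fixed cost.

Q = 0 (shut down); profit = -$41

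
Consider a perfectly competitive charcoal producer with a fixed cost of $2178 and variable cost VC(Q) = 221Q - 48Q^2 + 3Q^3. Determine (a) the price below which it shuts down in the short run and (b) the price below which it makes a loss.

AVC = 221 - 48Q + 3Q^2; minimized at Q = 8, giving min AVC = $29. That is the shutdown price.
ATC = 2178/Q + 221 - 48Q + 3Q^2. Setting dATC/dQ = −2178/Q^2 − 48 + 6Q = 0 gives Q = 11 (since 6·11^3 − 48·11^2 = 2178).
min ATC = 2178/11 + 221 − 48·11 + 3·11^2 = $254. That is the break-even price.
Between these two prices the firm operates at a loss; above $254 it earns a profit.

Shutdown price = $29; break-even price = $254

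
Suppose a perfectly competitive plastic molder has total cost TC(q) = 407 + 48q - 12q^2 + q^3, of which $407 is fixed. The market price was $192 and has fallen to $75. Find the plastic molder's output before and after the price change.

MC = 48 - 24q + 3q^2; the shutdown threshold is min AVC = $12 (at q = 6).
At P = $192 ≥ min AVC, set P = MC on the rising branch: q = 12.
At P = $75 ≥ min AVC, set P = MC: q = 9. The firm stays open but cuts output.

Output falls from 12 to 9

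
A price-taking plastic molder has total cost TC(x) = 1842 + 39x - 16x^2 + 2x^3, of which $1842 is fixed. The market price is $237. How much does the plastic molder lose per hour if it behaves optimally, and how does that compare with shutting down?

Profit = -$222 at x = 9

AVC = 39 - 16x + 2x^2; min AVC = $7 at x = 4. Since P = $237 ≥ min AVC, the firm produces.
MC = 39 - 32x + 6x^2. Setting P = MC and taking the root on the rising branch gives x* = 9.
TR = 237·9 = 2133. TC = 1842 + 513 = 2355. Profit = 2133 − 2355 = -$222.
That loss of $222 beats the $1842 the firm would lose by shutting down; producing recovers $1620 of fixed cost.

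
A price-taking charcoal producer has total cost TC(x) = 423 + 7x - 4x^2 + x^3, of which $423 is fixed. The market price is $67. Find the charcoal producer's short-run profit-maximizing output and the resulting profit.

Profit = -$135 at x = 6

AVC = 7 - 4x + x^2 has its minimum $3 at x = 2; price $67 clears that bar, so the firm operates.
With MC = 7 - 8x + 3x^2, P = MC on the upward-sloping part at x* = 6.
TR = 67·6 = 402. TC = 423 + 114 = 537. Profit = 402 − 537 = -$135.
Shutting down would mean losing the fixed cost of $423, so operating at a loss of $135 is better by $288.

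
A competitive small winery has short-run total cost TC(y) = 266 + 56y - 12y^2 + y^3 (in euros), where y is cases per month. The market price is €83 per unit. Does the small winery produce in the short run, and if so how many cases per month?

From TC, MC = TC'(y) = 56 - 24y + 3y^2 and AVC = VC/y = 56 - 12y + y^2.
AVC hits its minimum where MC = AVC, at y = 6, giving min AVC = 56 - 12·6 + 6^2 = €20.
P = €83 exceeds min AVC = €20, so the firm stays open.
P = MC gives -27 - 24y + 3y^2 = 0, with roots -1 and 9. Take the larger (rising MC): y* = 9.
Check: AVC at y = 9 is €29 ≤ P, so revenue covers variable cost.
Profit = P·y − TC = 83·9 − 527 = €220.

Produce at y = 9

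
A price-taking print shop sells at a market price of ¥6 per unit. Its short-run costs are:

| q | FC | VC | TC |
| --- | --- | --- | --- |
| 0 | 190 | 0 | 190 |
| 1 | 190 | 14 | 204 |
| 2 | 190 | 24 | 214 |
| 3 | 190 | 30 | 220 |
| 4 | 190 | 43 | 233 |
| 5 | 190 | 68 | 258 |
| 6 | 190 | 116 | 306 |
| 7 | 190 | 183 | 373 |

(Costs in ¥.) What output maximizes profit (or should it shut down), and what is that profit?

Tabulate TR − TC: q=0: -190; q=1: -198; q=2: -202; q=3: -202; q=4: -209; q=5: -228; q=6: -270; q=7: -331.
Profit is highest at q = 0. Equivalently, the lowest AVC in the table is 30/3 ≈ ¥10 at q = 3, and P = ¥6 falls below it — price never covers variable cost, so the firm shuts down and loses only its fixed cost.

q = 0 (shut down); profit = -¥190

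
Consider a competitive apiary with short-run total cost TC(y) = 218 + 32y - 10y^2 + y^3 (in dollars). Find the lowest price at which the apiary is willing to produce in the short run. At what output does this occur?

$7 per unit, at y = 5

The firm shuts down when price falls below the minimum of average variable cost. AVC = VC/y = 32 - 10y + y^2.
dAVC/dy = -10 + 2y = 0 gives y = 5. min AVC = 32 - 10·5 + 5^2 = 7.
The firm shuts down for any P below $7.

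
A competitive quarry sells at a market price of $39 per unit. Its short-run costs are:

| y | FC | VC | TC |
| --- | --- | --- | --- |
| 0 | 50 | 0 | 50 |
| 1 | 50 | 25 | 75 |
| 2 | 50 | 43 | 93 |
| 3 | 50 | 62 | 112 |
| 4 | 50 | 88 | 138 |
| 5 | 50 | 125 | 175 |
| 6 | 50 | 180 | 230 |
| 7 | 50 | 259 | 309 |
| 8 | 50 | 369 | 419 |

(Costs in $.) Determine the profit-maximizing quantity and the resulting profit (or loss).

Compute π = P·y − TC at each output: y=0: -50; y=1: -36; y=2: -15; y=3: 5; y=4: 18; y=5: 20; y=6: 4; y=7: -36; y=8: -107.
Profit is maximized at y = 5. AVC there is 125/5 = $25 ≤ P, so producing beats shutting down (which would give -$50).

y = 5; profit = $20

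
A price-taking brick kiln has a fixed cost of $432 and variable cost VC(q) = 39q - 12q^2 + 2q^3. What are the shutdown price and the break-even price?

Shutdown price = $21; break-even price = $111

AVC = 39 - 12q + 2q^2; minimized at q = 3, giving min AVC = $21. That is the shutdown price.
ATC = 432/q + 39 - 12q + 2q^2. Setting dATC/dq = −432/q^2 − 12 + 4q = 0 gives q = 6 (since 4·6^3 − 12·6^2 = 432).
min ATC = 432/6 + 39 − 12·6 + 2·6^2 = $111. That is the break-even price.
For $21 ≤ P < $111 the firm produces at a loss; below $21 it shuts down.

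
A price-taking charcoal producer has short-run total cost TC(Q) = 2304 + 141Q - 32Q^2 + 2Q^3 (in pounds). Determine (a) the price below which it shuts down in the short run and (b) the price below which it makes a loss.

AVC = 141 - 32Q + 2Q^2; minimized at Q = 8, giving min AVC = £13. That is the shutdown price.
ATC = 2304/Q + 141 - 32Q + 2Q^2. Setting dATC/dQ = −2304/Q^2 − 32 + 4Q = 0 gives Q = 12 (since 4·12^3 − 32·12^2 = 2304).
min ATC = 2304/12 + 141 − 32·12 + 2·12^2 = £237. That is the break-even price.
For £13 ≤ P < £237 the firm produces at a loss; below £13 it shuts down.

Shutdown price = £13; break-even price = £237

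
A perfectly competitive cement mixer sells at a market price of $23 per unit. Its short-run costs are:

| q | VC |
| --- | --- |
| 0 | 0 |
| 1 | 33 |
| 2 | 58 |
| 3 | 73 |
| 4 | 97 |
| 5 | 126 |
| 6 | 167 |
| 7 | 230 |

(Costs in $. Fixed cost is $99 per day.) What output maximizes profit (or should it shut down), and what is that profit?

Tabulate TR − TC: q=0: -99; q=1: -109; q=2: -111; q=3: -103; q=4: -104; q=5: -110; q=6: -128; q=7: -168.
Profit is highest at q = 0. Equivalently, the lowest AVC in the table is 97/4 ≈ $24.25 at q = 4, and P = $23 falls below it — price never covers variable cost, so the firm shuts down and loses only its fixed cost.

q = 0 (shut down); profit = -$99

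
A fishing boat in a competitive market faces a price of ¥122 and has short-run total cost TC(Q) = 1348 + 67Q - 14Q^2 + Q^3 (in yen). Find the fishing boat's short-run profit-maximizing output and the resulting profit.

Profit = -¥380 at Q = 11

AVC = 67 - 14Q + Q^2; min AVC = ¥18 at Q = 7. Since P = ¥122 ≥ min AVC, the firm produces.
MC = 67 - 28Q + 3Q^2. Setting P = MC and taking the root on the rising branch gives Q* = 11.
TR = 122·11 = 1342. TC = 1348 + 374 = 1722. Profit = 1342 − 1722 = -¥380.
By producing, the firm covers all variable cost plus ¥968 of fixed cost; shutting down would lose the full ¥1348.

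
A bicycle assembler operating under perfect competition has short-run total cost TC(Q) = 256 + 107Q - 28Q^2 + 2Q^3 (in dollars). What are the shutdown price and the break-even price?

Shutdown price = $9; break-even price = $43

Shutdown price = min AVC. AVC = 107 - 28Q + 2Q^2, with vertex at Q = 7 and minimum $9.
ATC = 256/Q + 107 - 28Q + 2Q^2. Setting dATC/dQ = −256/Q^2 − 28 + 4Q = 0 gives Q = 8 (since 4·8^3 − 28·8^2 = 256).
min ATC = 256/8 + 107 − 28·8 + 2·8^2 = $43. That is the break-even price.
For $9 ≤ P < $43 the firm produces at a loss; below $9 it shuts down.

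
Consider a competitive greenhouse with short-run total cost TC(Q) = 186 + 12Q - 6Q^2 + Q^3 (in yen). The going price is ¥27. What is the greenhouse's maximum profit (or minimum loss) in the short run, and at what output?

AVC = 12 - 6Q + Q^2; min AVC = ¥3 at Q = 3. Since P = ¥27 ≥ min AVC, the firm produces.
MC = 12 - 12Q + 3Q^2. Setting P = MC and taking the root on the rising branch gives Q* = 5.
TR = 27·5 = 135. TC = 186 + 35 = 221. Profit = 135 − 221 = -¥86.
That loss of ¥86 beats the ¥186 the firm would lose by shutting down; producing recovers ¥100 of fixed cost.

Profit = -¥86 at Q = 5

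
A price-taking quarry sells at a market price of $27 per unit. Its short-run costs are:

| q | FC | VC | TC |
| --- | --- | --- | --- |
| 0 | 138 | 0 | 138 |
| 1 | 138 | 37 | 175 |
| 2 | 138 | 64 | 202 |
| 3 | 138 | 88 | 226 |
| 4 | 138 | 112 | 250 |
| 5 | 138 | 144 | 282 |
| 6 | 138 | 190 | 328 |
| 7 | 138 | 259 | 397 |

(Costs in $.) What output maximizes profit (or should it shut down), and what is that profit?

Compute π = P·q − TC at each output: q=0: -138; q=1: -148; q=2: -148; q=3: -145; q=4: -142; q=5: -147; q=6: -166; q=7: -208.
Profit is highest at q = 0. Equivalently, the lowest AVC in the table is 112/4 ≈ $28 at q = 4, and P = $27 falls below it — price never covers variable cost, so the firm shuts down and loses only its fixed cost.

q = 0 (shut down); profit = -$138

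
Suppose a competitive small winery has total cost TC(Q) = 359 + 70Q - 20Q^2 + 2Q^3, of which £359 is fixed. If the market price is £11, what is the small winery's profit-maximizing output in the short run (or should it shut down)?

Shut down

Strip out fixed cost: VC = 70Q - 20Q^2 + 2Q^3. Then AVC = 70 - 20Q + 2Q^2 and MC = 70 - 40Q + 6Q^2.
The AVC parabola has its vertex at Q = 20/4 = 5, where AVC = 70 - 20·5 + 2·5^2 = £20.
With P < min AVC (£11 < £20), every unit sold adds to the loss.
Best response: produce nothing and absorb the £359 fixed cost.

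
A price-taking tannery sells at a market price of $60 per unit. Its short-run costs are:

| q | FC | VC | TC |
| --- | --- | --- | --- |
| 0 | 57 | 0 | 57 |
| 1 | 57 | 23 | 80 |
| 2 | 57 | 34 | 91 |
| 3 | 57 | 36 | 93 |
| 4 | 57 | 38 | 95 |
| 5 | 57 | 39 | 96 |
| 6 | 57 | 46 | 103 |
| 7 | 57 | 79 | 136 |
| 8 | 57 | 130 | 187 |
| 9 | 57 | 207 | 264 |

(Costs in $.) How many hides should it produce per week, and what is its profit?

q = 8; profit = $293

Profit at each row (π = 60q − TC): q=0: -57; q=1: -20; q=2: 29; q=3: 87; q=4: 145; q=5: 204; q=6: 257; q=7: 284; q=8: 293; q=9: 276.
Profit is maximized at q = 8. AVC there is 130/8 = $16.25 ≤ P, so producing beats shutting down (which would give -$57).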